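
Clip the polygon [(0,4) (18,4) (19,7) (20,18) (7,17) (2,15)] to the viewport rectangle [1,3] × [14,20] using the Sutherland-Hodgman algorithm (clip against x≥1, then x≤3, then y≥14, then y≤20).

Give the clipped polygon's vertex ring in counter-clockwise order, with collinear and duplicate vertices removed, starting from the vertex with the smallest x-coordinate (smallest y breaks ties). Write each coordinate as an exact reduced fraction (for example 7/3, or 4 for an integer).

Clipped polygon: [(20/11,14) (3,14) (3,77/5) (2,15)]

1. After x ≥ 1: [(1,19/2) (1,4) (18,4) (19,7) (20,18) (7,17) (2,15)]
2. After x ≤ 3: [(1,19/2) (1,4) (3,4) (3,77/5) (2,15)]
3. After y ≥ 14: [(20/11,14) (3,14) (3,77/5) (2,15)]
4. After y ≤ 20: [(20/11,14) (3,14) (3,77/5) (2,15)]
5. Canonical ring: [(20/11,14) (3,14) (3,77/5) (2,15)]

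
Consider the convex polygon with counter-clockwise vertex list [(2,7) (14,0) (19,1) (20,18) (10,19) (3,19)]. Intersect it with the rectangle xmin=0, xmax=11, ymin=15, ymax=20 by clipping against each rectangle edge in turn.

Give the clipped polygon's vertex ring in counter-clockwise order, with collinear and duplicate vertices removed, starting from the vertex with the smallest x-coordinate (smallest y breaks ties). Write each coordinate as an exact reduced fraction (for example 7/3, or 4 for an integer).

1. After x ≥ 0: [(2,7) (14,0) (19,1) (20,18) (10,19) (3,19)]
2. After x ≤ 11: [(2,7) (11,7/4) (11,189/10) (10,19) (3,19)]
3. After y ≥ 15: [(8/3,15) (11,15) (11,189/10) (10,19) (3,19)]
4. After y ≤ 20: [(8/3,15) (11,15) (11,189/10) (10,19) (3,19)]
5. Canonical ring: [(8/3,15) (11,15) (11,189/10) (10,19) (3,19)]

Clipped polygon: [(8/3,15) (11,15) (11,189/10) (10,19) (3,19)]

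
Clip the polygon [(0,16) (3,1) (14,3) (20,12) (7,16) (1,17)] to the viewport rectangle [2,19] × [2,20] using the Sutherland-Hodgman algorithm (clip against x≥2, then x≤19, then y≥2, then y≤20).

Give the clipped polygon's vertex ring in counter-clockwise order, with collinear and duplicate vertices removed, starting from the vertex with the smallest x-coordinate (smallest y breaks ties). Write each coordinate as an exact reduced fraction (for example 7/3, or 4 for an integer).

1. After x ≥ 2: [(2,6) (3,1) (14,3) (20,12) (7,16) (2,101/6)]
2. After x ≤ 19: [(2,6) (3,1) (14,3) (19,21/2) (19,160/13) (7,16) (2,101/6)]
3. After y ≥ 2: [(2,6) (14/5,2) (17/2,2) (14,3) (19,21/2) (19,160/13) (7,16) (2,101/6)]
4. After y ≤ 20: [(2,6) (14/5,2) (17/2,2) (14,3) (19,21/2) (19,160/13) (7,16) (2,101/6)]
5. Canonical ring: [(2,6) (14/5,2) (17/2,2) (14,3) (19,21/2) (19,160/13) (7,16) (2,101/6)]

Clipped polygon: [(2,6) (14/5,2) (17/2,2) (14,3) (19,21/2) (19,160/13) (7,16) (2,101/6)]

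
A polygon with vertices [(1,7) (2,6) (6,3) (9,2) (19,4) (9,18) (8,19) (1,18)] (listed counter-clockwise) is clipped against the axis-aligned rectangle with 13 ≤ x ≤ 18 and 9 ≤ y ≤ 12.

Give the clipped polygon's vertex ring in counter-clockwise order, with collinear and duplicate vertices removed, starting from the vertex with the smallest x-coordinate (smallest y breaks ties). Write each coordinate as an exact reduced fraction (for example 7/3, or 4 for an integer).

Clipped polygon: [(13,9) (108/7,9) (93/7,12) (13,12)]

1. After x ≥ 13: [(13,14/5) (19,4) (13,62/5)]
2. After x ≤ 18: [(13,14/5) (18,19/5) (18,27/5) (13,62/5)]
3. After y ≥ 9: [(13,9) (108/7,9) (13,62/5)]
4. After y ≤ 12: [(13,12) (13,9) (108/7,9) (93/7,12)]
5. Canonical ring: [(13,9) (108/7,9) (93/7,12) (13,12)]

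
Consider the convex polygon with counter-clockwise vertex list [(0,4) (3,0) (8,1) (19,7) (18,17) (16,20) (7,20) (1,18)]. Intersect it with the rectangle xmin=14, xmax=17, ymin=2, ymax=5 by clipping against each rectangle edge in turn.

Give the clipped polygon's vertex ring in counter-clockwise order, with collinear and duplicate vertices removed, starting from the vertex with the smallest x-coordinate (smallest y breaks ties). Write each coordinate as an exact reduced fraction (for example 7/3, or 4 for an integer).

Clipped polygon: [(14,47/11) (46/3,5) (14,5)]

1. After x ≥ 14: [(14,47/11) (19,7) (18,17) (16,20) (14,20)]
2. After x ≤ 17: [(14,47/11) (17,65/11) (17,37/2) (16,20) (14,20)]
3. After y ≥ 2: [(14,47/11) (17,65/11) (17,37/2) (16,20) (14,20)]
4. After y ≤ 5: [(14,5) (14,47/11) (46/3,5)]
5. Canonical ring: [(14,47/11) (46/3,5) (14,5)]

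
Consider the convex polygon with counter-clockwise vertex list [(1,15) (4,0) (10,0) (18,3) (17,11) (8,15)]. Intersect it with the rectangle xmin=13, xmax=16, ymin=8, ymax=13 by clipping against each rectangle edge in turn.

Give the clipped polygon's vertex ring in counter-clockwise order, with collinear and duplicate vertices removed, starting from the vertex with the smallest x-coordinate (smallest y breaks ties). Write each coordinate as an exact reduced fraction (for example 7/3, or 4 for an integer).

Clipped polygon: [(13,8) (16,8) (16,103/9) (13,115/9)]

1. After x ≥ 13: [(13,9/8) (18,3) (17,11) (13,115/9)]
2. After x ≤ 16: [(13,9/8) (16,9/4) (16,103/9) (13,115/9)]
3. After y ≥ 8: [(13,8) (16,8) (16,103/9) (13,115/9)]
4. After y ≤ 13: [(13,8) (16,8) (16,103/9) (13,115/9)]
5. Canonical ring: [(13,8) (16,8) (16,103/9) (13,115/9)]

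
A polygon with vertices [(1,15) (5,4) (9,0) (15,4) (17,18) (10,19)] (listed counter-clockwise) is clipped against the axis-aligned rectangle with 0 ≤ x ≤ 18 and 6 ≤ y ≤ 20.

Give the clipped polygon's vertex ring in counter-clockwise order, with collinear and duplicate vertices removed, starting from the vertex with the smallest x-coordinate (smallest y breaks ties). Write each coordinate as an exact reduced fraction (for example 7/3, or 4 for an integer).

Clipped polygon: [(1,15) (47/11,6) (107/7,6) (17,18) (10,19)]

1. After x ≥ 0: [(1,15) (5,4) (9,0) (15,4) (17,18) (10,19)]
2. After x ≤ 18: [(1,15) (5,4) (9,0) (15,4) (17,18) (10,19)]
3. After y ≥ 6: [(1,15) (47/11,6) (107/7,6) (17,18) (10,19)]
4. After y ≤ 20: [(1,15) (47/11,6) (107/7,6) (17,18) (10,19)]
5. Canonical ring: [(1,15) (47/11,6) (107/7,6) (17,18) (10,19)]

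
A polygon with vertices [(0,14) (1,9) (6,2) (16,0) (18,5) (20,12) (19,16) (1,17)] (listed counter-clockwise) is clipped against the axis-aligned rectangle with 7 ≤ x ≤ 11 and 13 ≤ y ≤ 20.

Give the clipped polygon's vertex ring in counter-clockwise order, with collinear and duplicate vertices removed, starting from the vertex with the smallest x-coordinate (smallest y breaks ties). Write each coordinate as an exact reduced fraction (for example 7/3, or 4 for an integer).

1. After x ≥ 7: [(7,9/5) (16,0) (18,5) (20,12) (19,16) (7,50/3)]
2. After x ≤ 11: [(7,9/5) (11,1) (11,148/9) (7,50/3)]
3. After y ≥ 13: [(7,13) (11,13) (11,148/9) (7,50/3)]
4. After y ≤ 20: [(7,13) (11,13) (11,148/9) (7,50/3)]
5. Canonical ring: [(7,13) (11,13) (11,148/9) (7,50/3)]

Clipped polygon: [(7,13) (11,13) (11,148/9) (7,50/3)]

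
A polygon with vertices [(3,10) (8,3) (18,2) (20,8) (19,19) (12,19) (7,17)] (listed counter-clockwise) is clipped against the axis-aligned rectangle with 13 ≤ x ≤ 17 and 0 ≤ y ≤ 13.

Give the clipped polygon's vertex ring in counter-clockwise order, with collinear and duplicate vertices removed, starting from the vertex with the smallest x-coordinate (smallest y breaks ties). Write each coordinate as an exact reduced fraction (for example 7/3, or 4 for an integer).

1. After x ≥ 13: [(13,5/2) (18,2) (20,8) (19,19) (13,19)]
2. After x ≤ 17: [(13,5/2) (17,21/10) (17,19) (13,19)]
3. After y ≥ 0: [(13,5/2) (17,21/10) (17,19) (13,19)]
4. After y ≤ 13: [(13,13) (13,5/2) (17,21/10) (17,13)]
5. Canonical ring: [(13,5/2) (17,21/10) (17,13) (13,13)]

Clipped polygon: [(13,5/2) (17,21/10) (17,13) (13,13)]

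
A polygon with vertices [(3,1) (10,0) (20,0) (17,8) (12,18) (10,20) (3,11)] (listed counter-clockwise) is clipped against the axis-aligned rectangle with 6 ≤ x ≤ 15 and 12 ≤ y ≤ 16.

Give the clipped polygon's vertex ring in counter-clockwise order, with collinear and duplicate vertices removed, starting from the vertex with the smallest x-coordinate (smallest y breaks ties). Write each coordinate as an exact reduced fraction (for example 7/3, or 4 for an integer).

Clipped polygon: [(6,12) (15,12) (13,16) (62/9,16) (6,104/7)]

1. After x ≥ 6: [(6,4/7) (10,0) (20,0) (17,8) (12,18) (10,20) (6,104/7)]
2. After x ≤ 15: [(6,4/7) (10,0) (15,0) (15,12) (12,18) (10,20) (6,104/7)]
3. After y ≥ 12: [(6,12) (15,12) (15,12) (12,18) (10,20) (6,104/7)]
4. After y ≤ 16: [(6,12) (15,12) (15,12) (13,16) (62/9,16) (6,104/7)]
5. Canonical ring: [(6,12) (15,12) (13,16) (62/9,16) (6,104/7)]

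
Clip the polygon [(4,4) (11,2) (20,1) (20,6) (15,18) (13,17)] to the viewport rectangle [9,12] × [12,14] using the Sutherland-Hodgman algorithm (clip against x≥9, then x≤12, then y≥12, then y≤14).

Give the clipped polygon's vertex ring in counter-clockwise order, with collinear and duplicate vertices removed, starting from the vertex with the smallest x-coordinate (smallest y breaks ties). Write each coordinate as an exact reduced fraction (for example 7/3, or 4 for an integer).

1. After x ≥ 9: [(9,101/9) (9,18/7) (11,2) (20,1) (20,6) (15,18) (13,17)]
2. After x ≤ 12: [(12,140/9) (9,101/9) (9,18/7) (11,2) (12,17/9)]
3. After y ≥ 12: [(12,12) (12,140/9) (124/13,12)]
4. After y ≤ 14: [(12,12) (12,14) (142/13,14) (124/13,12)]
5. Canonical ring: [(124/13,12) (12,12) (12,14) (142/13,14)]

Clipped polygon: [(124/13,12) (12,12) (12,14) (142/13,14)]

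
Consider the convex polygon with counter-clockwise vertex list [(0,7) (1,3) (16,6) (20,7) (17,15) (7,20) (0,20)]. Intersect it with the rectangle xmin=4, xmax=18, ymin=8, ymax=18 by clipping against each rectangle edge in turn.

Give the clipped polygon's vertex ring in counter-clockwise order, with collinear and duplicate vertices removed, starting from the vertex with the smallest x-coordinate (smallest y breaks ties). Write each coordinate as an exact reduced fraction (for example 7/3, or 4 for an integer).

1. After x ≥ 4: [(4,18/5) (16,6) (20,7) (17,15) (7,20) (4,20)]
2. After x ≤ 18: [(4,18/5) (16,6) (18,13/2) (18,37/3) (17,15) (7,20) (4,20)]
3. After y ≥ 8: [(4,8) (18,8) (18,37/3) (17,15) (7,20) (4,20)]
4. After y ≤ 18: [(4,18) (4,8) (18,8) (18,37/3) (17,15) (11,18)]
5. Canonical ring: [(4,8) (18,8) (18,37/3) (17,15) (11,18) (4,18)]

Clipped polygon: [(4,8) (18,8) (18,37/3) (17,15) (11,18) (4,18)]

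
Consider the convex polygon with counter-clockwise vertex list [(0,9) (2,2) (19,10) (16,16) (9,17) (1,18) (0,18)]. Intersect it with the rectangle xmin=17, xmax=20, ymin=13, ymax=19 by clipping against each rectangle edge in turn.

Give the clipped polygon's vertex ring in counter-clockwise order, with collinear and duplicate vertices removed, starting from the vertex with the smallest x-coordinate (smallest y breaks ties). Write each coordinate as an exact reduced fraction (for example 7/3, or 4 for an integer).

Clipped polygon: [(17,13) (35/2,13) (17,14)]

1. After x ≥ 17: [(17,154/17) (19,10) (17,14)]
2. After x ≤ 20: [(17,154/17) (19,10) (17,14)]
3. After y ≥ 13: [(17,13) (35/2,13) (17,14)]
4. After y ≤ 19: [(17,13) (35/2,13) (17,14)]
5. Canonical ring: [(17,13) (35/2,13) (17,14)]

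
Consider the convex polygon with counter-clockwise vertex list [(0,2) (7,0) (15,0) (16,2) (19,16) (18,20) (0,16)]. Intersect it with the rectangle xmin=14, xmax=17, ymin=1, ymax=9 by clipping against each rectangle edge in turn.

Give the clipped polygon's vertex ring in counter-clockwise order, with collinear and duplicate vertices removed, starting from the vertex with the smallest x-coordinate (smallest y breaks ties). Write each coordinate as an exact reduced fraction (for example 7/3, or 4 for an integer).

1. After x ≥ 14: [(14,0) (15,0) (16,2) (19,16) (18,20) (14,172/9)]
2. After x ≤ 17: [(14,0) (15,0) (16,2) (17,20/3) (17,178/9) (14,172/9)]
3. After y ≥ 1: [(14,1) (31/2,1) (16,2) (17,20/3) (17,178/9) (14,172/9)]
4. After y ≤ 9: [(14,9) (14,1) (31/2,1) (16,2) (17,20/3) (17,9)]
5. Canonical ring: [(14,1) (31/2,1) (16,2) (17,20/3) (17,9) (14,9)]

Clipped polygon: [(14,1) (31/2,1) (16,2) (17,20/3) (17,9) (14,9)]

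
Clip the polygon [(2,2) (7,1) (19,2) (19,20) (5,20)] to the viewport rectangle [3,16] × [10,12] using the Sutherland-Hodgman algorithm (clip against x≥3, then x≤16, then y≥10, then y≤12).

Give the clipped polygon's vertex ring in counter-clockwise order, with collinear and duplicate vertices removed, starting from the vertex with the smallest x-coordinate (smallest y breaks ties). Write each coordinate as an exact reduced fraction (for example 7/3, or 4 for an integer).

Clipped polygon: [(10/3,10) (16,10) (16,12) (11/3,12)]

1. After x ≥ 3: [(3,8) (3,9/5) (7,1) (19,2) (19,20) (5,20)]
2. After x ≤ 16: [(3,8) (3,9/5) (7,1) (16,7/4) (16,20) (5,20)]
3. After y ≥ 10: [(10/3,10) (16,10) (16,20) (5,20)]
4. After y ≤ 12: [(11/3,12) (10/3,10) (16,10) (16,12)]
5. Canonical ring: [(10/3,10) (16,10) (16,12) (11/3,12)]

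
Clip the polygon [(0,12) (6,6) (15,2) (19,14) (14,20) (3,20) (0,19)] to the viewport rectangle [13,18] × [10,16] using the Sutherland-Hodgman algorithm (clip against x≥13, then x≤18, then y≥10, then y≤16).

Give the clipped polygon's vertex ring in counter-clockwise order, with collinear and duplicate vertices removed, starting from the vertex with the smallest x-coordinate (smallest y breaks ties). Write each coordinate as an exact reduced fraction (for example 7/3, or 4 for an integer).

Clipped polygon: [(13,10) (53/3,10) (18,11) (18,76/5) (52/3,16) (13,16)]

1. After x ≥ 13: [(13,26/9) (15,2) (19,14) (14,20) (13,20)]
2. After x ≤ 18: [(13,26/9) (15,2) (18,11) (18,76/5) (14,20) (13,20)]
3. After y ≥ 10: [(13,10) (53/3,10) (18,11) (18,76/5) (14,20) (13,20)]
4. After y ≤ 16: [(13,16) (13,10) (53/3,10) (18,11) (18,76/5) (52/3,16)]
5. Canonical ring: [(13,10) (53/3,10) (18,11) (18,76/5) (52/3,16) (13,16)]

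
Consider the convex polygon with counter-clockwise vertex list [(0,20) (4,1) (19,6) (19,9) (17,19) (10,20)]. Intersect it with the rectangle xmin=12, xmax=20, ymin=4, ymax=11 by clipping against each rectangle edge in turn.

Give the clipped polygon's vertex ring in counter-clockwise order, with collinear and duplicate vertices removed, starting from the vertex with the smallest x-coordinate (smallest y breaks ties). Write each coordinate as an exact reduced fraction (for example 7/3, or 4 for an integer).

1. After x ≥ 12: [(12,11/3) (19,6) (19,9) (17,19) (12,138/7)]
2. After x ≤ 20: [(12,11/3) (19,6) (19,9) (17,19) (12,138/7)]
3. After y ≥ 4: [(12,4) (13,4) (19,6) (19,9) (17,19) (12,138/7)]
4. After y ≤ 11: [(12,11) (12,4) (13,4) (19,6) (19,9) (93/5,11)]
5. Canonical ring: [(12,4) (13,4) (19,6) (19,9) (93/5,11) (12,11)]

Clipped polygon: [(12,4) (13,4) (19,6) (19,9) (93/5,11) (12,11)]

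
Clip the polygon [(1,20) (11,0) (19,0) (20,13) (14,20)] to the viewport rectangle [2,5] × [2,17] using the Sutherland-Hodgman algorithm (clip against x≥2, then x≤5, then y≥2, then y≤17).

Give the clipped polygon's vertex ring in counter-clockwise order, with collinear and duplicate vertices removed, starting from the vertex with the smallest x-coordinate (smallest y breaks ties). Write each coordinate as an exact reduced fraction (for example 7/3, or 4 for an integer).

Clipped polygon: [(5/2,17) (5,12) (5,17)]

1. After x ≥ 2: [(2,20) (2,18) (11,0) (19,0) (20,13) (14,20)]
2. After x ≤ 5: [(5,20) (2,20) (2,18) (5,12)]
3. After y ≥ 2: [(5,20) (2,20) (2,18) (5,12)]
4. After y ≤ 17: [(5,17) (5/2,17) (5,12)]
5. Canonical ring: [(5/2,17) (5,12) (5,17)]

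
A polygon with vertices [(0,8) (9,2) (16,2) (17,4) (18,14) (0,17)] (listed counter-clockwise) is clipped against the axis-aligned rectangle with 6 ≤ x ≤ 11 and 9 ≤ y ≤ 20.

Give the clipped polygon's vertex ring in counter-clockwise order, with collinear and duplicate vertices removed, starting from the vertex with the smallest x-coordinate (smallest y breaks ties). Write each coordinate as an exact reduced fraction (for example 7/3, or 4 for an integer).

Clipped polygon: [(6,9) (11,9) (11,91/6) (6,16)]

1. After x ≥ 6: [(6,4) (9,2) (16,2) (17,4) (18,14) (6,16)]
2. After x ≤ 11: [(6,4) (9,2) (11,2) (11,91/6) (6,16)]
3. After y ≥ 9: [(6,9) (11,9) (11,91/6) (6,16)]
4. After y ≤ 20: [(6,9) (11,9) (11,91/6) (6,16)]
5. Canonical ring: [(6,9) (11,9) (11,91/6) (6,16)]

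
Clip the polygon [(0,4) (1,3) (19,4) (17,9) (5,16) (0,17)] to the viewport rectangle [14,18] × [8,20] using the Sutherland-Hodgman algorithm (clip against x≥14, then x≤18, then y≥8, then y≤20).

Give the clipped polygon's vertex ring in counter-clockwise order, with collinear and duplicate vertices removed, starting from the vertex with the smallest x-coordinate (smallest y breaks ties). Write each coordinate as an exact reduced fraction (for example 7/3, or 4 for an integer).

Clipped polygon: [(14,8) (87/5,8) (17,9) (14,43/4)]

1. After x ≥ 14: [(14,67/18) (19,4) (17,9) (14,43/4)]
2. After x ≤ 18: [(14,67/18) (18,71/18) (18,13/2) (17,9) (14,43/4)]
3. After y ≥ 8: [(14,8) (87/5,8) (17,9) (14,43/4)]
4. After y ≤ 20: [(14,8) (87/5,8) (17,9) (14,43/4)]
5. Canonical ring: [(14,8) (87/5,8) (17,9) (14,43/4)]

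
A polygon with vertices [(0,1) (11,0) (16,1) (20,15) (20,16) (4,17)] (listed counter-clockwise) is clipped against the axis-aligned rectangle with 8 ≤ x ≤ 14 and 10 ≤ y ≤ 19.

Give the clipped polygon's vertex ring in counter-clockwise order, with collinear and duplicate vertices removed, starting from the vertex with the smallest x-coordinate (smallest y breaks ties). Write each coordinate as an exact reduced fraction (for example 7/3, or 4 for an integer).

1. After x ≥ 8: [(8,3/11) (11,0) (16,1) (20,15) (20,16) (8,67/4)]
2. After x ≤ 14: [(8,3/11) (11,0) (14,3/5) (14,131/8) (8,67/4)]
3. After y ≥ 10: [(8,10) (14,10) (14,131/8) (8,67/4)]
4. After y ≤ 19: [(8,10) (14,10) (14,131/8) (8,67/4)]
5. Canonical ring: [(8,10) (14,10) (14,131/8) (8,67/4)]

Clipped polygon: [(8,10) (14,10) (14,131/8) (8,67/4)]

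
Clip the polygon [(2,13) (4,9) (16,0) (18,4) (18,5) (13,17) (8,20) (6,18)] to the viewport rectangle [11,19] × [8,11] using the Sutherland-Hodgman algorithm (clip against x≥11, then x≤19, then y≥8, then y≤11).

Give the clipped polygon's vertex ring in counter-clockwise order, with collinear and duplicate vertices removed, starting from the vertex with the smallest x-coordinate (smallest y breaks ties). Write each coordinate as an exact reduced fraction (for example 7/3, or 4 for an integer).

Clipped polygon: [(11,8) (67/4,8) (31/2,11) (11,11)]

1. After x ≥ 11: [(11,15/4) (16,0) (18,4) (18,5) (13,17) (11,91/5)]
2. After x ≤ 19: [(11,15/4) (16,0) (18,4) (18,5) (13,17) (11,91/5)]
3. After y ≥ 8: [(11,8) (67/4,8) (13,17) (11,91/5)]
4. After y ≤ 11: [(11,11) (11,8) (67/4,8) (31/2,11)]
5. Canonical ring: [(11,8) (67/4,8) (31/2,11) (11,11)]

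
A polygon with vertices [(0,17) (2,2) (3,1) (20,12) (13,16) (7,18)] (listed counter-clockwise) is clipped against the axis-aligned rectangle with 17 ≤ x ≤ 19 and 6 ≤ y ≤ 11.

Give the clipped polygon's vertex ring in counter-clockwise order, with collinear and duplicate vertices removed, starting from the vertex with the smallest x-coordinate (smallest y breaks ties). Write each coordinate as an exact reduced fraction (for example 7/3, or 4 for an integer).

1. After x ≥ 17: [(17,171/17) (20,12) (17,96/7)]
2. After x ≤ 19: [(17,171/17) (19,193/17) (19,88/7) (17,96/7)]
3. After y ≥ 6: [(17,171/17) (19,193/17) (19,88/7) (17,96/7)]
4. After y ≤ 11: [(17,11) (17,171/17) (203/11,11)]
5. Canonical ring: [(17,171/17) (203/11,11) (17,11)]

Clipped polygon: [(17,171/17) (203/11,11) (17,11)]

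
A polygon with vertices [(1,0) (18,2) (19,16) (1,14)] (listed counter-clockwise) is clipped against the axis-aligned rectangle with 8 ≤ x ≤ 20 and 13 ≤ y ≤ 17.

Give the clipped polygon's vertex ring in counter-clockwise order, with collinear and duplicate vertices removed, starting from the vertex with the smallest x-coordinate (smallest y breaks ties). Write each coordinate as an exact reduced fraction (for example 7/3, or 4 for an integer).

Clipped polygon: [(8,13) (263/14,13) (19,16) (8,133/9)]

1. After x ≥ 8: [(8,14/17) (18,2) (19,16) (8,133/9)]
2. After x ≤ 20: [(8,14/17) (18,2) (19,16) (8,133/9)]
3. After y ≥ 13: [(8,13) (263/14,13) (19,16) (8,133/9)]
4. After y ≤ 17: [(8,13) (263/14,13) (19,16) (8,133/9)]
5. Canonical ring: [(8,13) (263/14,13) (19,16) (8,133/9)]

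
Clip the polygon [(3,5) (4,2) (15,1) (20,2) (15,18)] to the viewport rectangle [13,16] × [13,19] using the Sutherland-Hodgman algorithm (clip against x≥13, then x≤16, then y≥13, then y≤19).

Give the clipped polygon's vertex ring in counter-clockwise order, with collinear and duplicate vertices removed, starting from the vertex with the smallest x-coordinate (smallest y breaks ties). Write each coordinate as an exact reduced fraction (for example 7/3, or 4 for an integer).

1. After x ≥ 13: [(13,95/6) (13,13/11) (15,1) (20,2) (15,18)]
2. After x ≤ 16: [(13,95/6) (13,13/11) (15,1) (16,6/5) (16,74/5) (15,18)]
3. After y ≥ 13: [(13,95/6) (13,13) (16,13) (16,74/5) (15,18)]
4. After y ≤ 19: [(13,95/6) (13,13) (16,13) (16,74/5) (15,18)]
5. Canonical ring: [(13,13) (16,13) (16,74/5) (15,18) (13,95/6)]

Clipped polygon: [(13,13) (16,13) (16,74/5) (15,18) (13,95/6)]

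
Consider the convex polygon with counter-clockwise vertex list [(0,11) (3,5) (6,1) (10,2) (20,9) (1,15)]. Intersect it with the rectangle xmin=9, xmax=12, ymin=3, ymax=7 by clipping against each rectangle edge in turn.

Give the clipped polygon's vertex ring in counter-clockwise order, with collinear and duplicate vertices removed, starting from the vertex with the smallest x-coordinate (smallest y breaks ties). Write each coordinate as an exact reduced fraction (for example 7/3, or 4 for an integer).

1. After x ≥ 9: [(9,7/4) (10,2) (20,9) (9,237/19)]
2. After x ≤ 12: [(9,7/4) (10,2) (12,17/5) (12,219/19) (9,237/19)]
3. After y ≥ 3: [(9,3) (80/7,3) (12,17/5) (12,219/19) (9,237/19)]
4. After y ≤ 7: [(9,7) (9,3) (80/7,3) (12,17/5) (12,7)]
5. Canonical ring: [(9,3) (80/7,3) (12,17/5) (12,7) (9,7)]

Clipped polygon: [(9,3) (80/7,3) (12,17/5) (12,7) (9,7)]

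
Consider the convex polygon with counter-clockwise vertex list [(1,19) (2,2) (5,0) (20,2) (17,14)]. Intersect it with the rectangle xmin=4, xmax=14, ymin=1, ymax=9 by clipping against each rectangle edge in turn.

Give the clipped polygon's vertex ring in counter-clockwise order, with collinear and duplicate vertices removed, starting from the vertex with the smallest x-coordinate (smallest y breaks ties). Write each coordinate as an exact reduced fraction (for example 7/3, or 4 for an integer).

1. After x ≥ 4: [(4,289/16) (4,2/3) (5,0) (20,2) (17,14)]
2. After x ≤ 14: [(14,239/16) (4,289/16) (4,2/3) (5,0) (14,6/5)]
3. After y ≥ 1: [(14,239/16) (4,289/16) (4,1) (25/2,1) (14,6/5)]
4. After y ≤ 9: [(14,9) (4,9) (4,1) (25/2,1) (14,6/5)]
5. Canonical ring: [(4,1) (25/2,1) (14,6/5) (14,9) (4,9)]

Clipped polygon: [(4,1) (25/2,1) (14,6/5) (14,9) (4,9)]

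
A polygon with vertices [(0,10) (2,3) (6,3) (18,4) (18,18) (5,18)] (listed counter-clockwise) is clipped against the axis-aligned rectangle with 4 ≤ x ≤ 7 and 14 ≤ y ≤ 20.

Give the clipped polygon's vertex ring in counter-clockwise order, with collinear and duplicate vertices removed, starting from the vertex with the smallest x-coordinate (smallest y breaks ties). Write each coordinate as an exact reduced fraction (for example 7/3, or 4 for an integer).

Clipped polygon: [(4,14) (7,14) (7,18) (5,18) (4,82/5)]

1. After x ≥ 4: [(4,82/5) (4,3) (6,3) (18,4) (18,18) (5,18)]
2. After x ≤ 7: [(4,82/5) (4,3) (6,3) (7,37/12) (7,18) (5,18)]
3. After y ≥ 14: [(4,82/5) (4,14) (7,14) (7,18) (5,18)]
4. After y ≤ 20: [(4,82/5) (4,14) (7,14) (7,18) (5,18)]
5. Canonical ring: [(4,14) (7,14) (7,18) (5,18) (4,82/5)]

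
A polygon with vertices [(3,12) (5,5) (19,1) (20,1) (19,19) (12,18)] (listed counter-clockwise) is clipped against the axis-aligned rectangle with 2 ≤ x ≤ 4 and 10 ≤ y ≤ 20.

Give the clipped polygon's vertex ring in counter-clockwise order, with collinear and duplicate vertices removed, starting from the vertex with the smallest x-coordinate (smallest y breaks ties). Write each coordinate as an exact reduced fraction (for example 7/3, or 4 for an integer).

1. After x ≥ 2: [(3,12) (5,5) (19,1) (20,1) (19,19) (12,18)]
2. After x ≤ 4: [(4,38/3) (3,12) (4,17/2)]
3. After y ≥ 10: [(4,10) (4,38/3) (3,12) (25/7,10)]
4. After y ≤ 20: [(4,10) (4,38/3) (3,12) (25/7,10)]
5. Canonical ring: [(3,12) (25/7,10) (4,10) (4,38/3)]

Clipped polygon: [(3,12) (25/7,10) (4,10) (4,38/3)]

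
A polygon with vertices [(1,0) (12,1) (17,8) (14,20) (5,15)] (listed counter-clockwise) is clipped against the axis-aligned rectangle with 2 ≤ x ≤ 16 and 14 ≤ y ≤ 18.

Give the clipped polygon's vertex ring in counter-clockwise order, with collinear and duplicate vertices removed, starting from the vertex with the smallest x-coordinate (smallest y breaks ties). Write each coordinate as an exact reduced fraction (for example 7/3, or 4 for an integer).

1. After x ≥ 2: [(2,15/4) (2,1/11) (12,1) (17,8) (14,20) (5,15)]
2. After x ≤ 16: [(2,15/4) (2,1/11) (12,1) (16,33/5) (16,12) (14,20) (5,15)]
3. After y ≥ 14: [(71/15,14) (31/2,14) (14,20) (5,15)]
4. After y ≤ 18: [(71/15,14) (31/2,14) (29/2,18) (52/5,18) (5,15)]
5. Canonical ring: [(71/15,14) (31/2,14) (29/2,18) (52/5,18) (5,15)]

Clipped polygon: [(71/15,14) (31/2,14) (29/2,18) (52/5,18) (5,15)]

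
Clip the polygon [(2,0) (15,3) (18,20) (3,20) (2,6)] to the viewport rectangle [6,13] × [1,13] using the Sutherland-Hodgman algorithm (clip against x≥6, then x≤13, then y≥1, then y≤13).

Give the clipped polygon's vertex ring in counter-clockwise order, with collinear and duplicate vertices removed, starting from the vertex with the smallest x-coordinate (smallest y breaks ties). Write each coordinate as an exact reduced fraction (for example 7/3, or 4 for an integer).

1. After x ≥ 6: [(6,12/13) (15,3) (18,20) (6,20)]
2. After x ≤ 13: [(6,12/13) (13,33/13) (13,20) (6,20)]
3. After y ≥ 1: [(6,1) (19/3,1) (13,33/13) (13,20) (6,20)]
4. After y ≤ 13: [(6,13) (6,1) (19/3,1) (13,33/13) (13,13)]
5. Canonical ring: [(6,1) (19/3,1) (13,33/13) (13,13) (6,13)]

Clipped polygon: [(6,1) (19/3,1) (13,33/13) (13,13) (6,13)]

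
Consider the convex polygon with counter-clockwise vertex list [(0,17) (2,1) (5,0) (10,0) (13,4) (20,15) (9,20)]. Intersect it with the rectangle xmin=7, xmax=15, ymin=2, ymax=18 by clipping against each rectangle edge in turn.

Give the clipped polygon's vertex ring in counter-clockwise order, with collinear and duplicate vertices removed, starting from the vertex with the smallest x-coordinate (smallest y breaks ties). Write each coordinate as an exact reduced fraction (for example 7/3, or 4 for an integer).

Clipped polygon: [(7,2) (23/2,2) (13,4) (15,50/7) (15,190/11) (67/5,18) (7,18)]

1. After x ≥ 7: [(7,58/3) (7,0) (10,0) (13,4) (20,15) (9,20)]
2. After x ≤ 15: [(7,58/3) (7,0) (10,0) (13,4) (15,50/7) (15,190/11) (9,20)]
3. After y ≥ 2: [(7,58/3) (7,2) (23/2,2) (13,4) (15,50/7) (15,190/11) (9,20)]
4. After y ≤ 18: [(7,18) (7,2) (23/2,2) (13,4) (15,50/7) (15,190/11) (67/5,18)]
5. Canonical ring: [(7,2) (23/2,2) (13,4) (15,50/7) (15,190/11) (67/5,18) (7,18)]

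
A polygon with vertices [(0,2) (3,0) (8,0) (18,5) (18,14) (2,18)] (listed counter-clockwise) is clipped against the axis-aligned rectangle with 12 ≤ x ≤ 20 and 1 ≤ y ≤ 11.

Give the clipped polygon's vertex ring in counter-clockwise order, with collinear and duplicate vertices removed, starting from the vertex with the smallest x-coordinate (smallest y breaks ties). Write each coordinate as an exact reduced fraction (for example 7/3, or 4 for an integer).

Clipped polygon: [(12,2) (18,5) (18,11) (12,11)]

1. After x ≥ 12: [(12,2) (18,5) (18,14) (12,31/2)]
2. After x ≤ 20: [(12,2) (18,5) (18,14) (12,31/2)]
3. After y ≥ 1: [(12,2) (18,5) (18,14) (12,31/2)]
4. After y ≤ 11: [(12,11) (12,2) (18,5) (18,11)]
5. Canonical ring: [(12,2) (18,5) (18,11) (12,11)]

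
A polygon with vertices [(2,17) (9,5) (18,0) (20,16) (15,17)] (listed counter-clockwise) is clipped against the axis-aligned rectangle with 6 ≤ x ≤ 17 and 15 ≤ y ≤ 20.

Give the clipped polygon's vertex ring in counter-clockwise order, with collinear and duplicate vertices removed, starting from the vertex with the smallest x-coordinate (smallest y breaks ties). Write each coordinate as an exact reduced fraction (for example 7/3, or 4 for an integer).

Clipped polygon: [(6,15) (17,15) (17,83/5) (15,17) (6,17)]

1. After x ≥ 6: [(6,17) (6,71/7) (9,5) (18,0) (20,16) (15,17)]
2. After x ≤ 17: [(6,17) (6,71/7) (9,5) (17,5/9) (17,83/5) (15,17)]
3. After y ≥ 15: [(6,17) (6,15) (17,15) (17,83/5) (15,17)]
4. After y ≤ 20: [(6,17) (6,15) (17,15) (17,83/5) (15,17)]
5. Canonical ring: [(6,15) (17,15) (17,83/5) (15,17) (6,17)]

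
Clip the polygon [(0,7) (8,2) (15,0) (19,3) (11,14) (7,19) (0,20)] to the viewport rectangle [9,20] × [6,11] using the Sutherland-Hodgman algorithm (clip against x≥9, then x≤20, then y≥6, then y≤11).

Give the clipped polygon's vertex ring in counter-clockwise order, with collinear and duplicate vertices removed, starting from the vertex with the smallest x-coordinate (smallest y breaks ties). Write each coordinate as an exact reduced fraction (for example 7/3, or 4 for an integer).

Clipped polygon: [(9,6) (185/11,6) (145/11,11) (9,11)]

1. After x ≥ 9: [(9,12/7) (15,0) (19,3) (11,14) (9,33/2)]
2. After x ≤ 20: [(9,12/7) (15,0) (19,3) (11,14) (9,33/2)]
3. After y ≥ 6: [(9,6) (185/11,6) (11,14) (9,33/2)]
4. After y ≤ 11: [(9,11) (9,6) (185/11,6) (145/11,11)]
5. Canonical ring: [(9,6) (185/11,6) (145/11,11) (9,11)]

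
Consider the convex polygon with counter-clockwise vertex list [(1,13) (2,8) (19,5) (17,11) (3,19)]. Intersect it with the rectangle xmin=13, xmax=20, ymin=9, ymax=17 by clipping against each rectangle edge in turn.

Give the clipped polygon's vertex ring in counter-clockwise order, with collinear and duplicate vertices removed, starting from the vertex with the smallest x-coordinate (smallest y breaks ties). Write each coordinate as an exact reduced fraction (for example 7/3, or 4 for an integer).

Clipped polygon: [(13,9) (53/3,9) (17,11) (13,93/7)]

1. After x ≥ 13: [(13,103/17) (19,5) (17,11) (13,93/7)]
2. After x ≤ 20: [(13,103/17) (19,5) (17,11) (13,93/7)]
3. After y ≥ 9: [(13,9) (53/3,9) (17,11) (13,93/7)]
4. After y ≤ 17: [(13,9) (53/3,9) (17,11) (13,93/7)]
5. Canonical ring: [(13,9) (53/3,9) (17,11) (13,93/7)]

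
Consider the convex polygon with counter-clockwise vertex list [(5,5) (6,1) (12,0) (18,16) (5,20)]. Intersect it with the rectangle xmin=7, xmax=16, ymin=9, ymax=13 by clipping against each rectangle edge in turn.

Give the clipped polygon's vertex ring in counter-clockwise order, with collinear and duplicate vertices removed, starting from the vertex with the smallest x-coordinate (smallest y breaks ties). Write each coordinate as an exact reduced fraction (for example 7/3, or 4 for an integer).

1. After x ≥ 7: [(7,5/6) (12,0) (18,16) (7,252/13)]
2. After x ≤ 16: [(7,5/6) (12,0) (16,32/3) (16,216/13) (7,252/13)]
3. After y ≥ 9: [(7,9) (123/8,9) (16,32/3) (16,216/13) (7,252/13)]
4. After y ≤ 13: [(7,13) (7,9) (123/8,9) (16,32/3) (16,13)]
5. Canonical ring: [(7,9) (123/8,9) (16,32/3) (16,13) (7,13)]

Clipped polygon: [(7,9) (123/8,9) (16,32/3) (16,13) (7,13)]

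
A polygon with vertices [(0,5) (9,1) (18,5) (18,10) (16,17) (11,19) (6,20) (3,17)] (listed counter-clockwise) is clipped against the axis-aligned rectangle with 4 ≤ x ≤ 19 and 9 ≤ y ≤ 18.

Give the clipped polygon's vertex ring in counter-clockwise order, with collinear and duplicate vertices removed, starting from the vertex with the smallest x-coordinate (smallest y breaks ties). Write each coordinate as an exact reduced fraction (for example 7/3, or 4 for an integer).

Clipped polygon: [(4,9) (18,9) (18,10) (16,17) (27/2,18) (4,18)]

1. After x ≥ 4: [(4,29/9) (9,1) (18,5) (18,10) (16,17) (11,19) (6,20) (4,18)]
2. After x ≤ 19: [(4,29/9) (9,1) (18,5) (18,10) (16,17) (11,19) (6,20) (4,18)]
3. After y ≥ 9: [(4,9) (18,9) (18,10) (16,17) (11,19) (6,20) (4,18)]
4. After y ≤ 18: [(4,9) (18,9) (18,10) (16,17) (27/2,18) (4,18) (4,18)]
5. Canonical ring: [(4,9) (18,9) (18,10) (16,17) (27/2,18) (4,18)]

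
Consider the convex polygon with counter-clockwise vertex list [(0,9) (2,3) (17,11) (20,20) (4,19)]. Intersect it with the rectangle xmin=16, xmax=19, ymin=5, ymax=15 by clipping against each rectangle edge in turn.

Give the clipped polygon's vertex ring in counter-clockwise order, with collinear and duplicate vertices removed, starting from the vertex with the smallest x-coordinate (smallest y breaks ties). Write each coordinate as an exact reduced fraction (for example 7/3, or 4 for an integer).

1. After x ≥ 16: [(16,157/15) (17,11) (20,20) (16,79/4)]
2. After x ≤ 19: [(16,157/15) (17,11) (19,17) (19,319/16) (16,79/4)]
3. After y ≥ 5: [(16,157/15) (17,11) (19,17) (19,319/16) (16,79/4)]
4. After y ≤ 15: [(16,15) (16,157/15) (17,11) (55/3,15)]
5. Canonical ring: [(16,157/15) (17,11) (55/3,15) (16,15)]

Clipped polygon: [(16,157/15) (17,11) (55/3,15) (16,15)]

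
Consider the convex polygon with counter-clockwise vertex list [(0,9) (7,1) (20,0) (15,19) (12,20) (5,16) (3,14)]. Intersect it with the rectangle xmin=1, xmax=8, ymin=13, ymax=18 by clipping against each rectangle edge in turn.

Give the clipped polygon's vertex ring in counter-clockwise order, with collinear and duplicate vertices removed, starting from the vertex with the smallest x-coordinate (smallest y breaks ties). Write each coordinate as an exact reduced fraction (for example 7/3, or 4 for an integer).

1. After x ≥ 1: [(1,32/3) (1,55/7) (7,1) (20,0) (15,19) (12,20) (5,16) (3,14)]
2. After x ≤ 8: [(1,32/3) (1,55/7) (7,1) (8,12/13) (8,124/7) (5,16) (3,14)]
3. After y ≥ 13: [(12/5,13) (8,13) (8,124/7) (5,16) (3,14)]
4. After y ≤ 18: [(12/5,13) (8,13) (8,124/7) (5,16) (3,14)]
5. Canonical ring: [(12/5,13) (8,13) (8,124/7) (5,16) (3,14)]

Clipped polygon: [(12/5,13) (8,13) (8,124/7) (5,16) (3,14)]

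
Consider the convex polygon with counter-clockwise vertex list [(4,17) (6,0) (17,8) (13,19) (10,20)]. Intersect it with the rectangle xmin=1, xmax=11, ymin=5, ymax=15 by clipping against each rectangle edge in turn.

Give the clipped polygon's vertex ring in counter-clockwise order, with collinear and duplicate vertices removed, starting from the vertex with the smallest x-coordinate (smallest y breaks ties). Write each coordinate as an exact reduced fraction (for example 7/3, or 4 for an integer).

1. After x ≥ 1: [(4,17) (6,0) (17,8) (13,19) (10,20)]
2. After x ≤ 11: [(4,17) (6,0) (11,40/11) (11,59/3) (10,20)]
3. After y ≥ 5: [(4,17) (92/17,5) (11,5) (11,59/3) (10,20)]
4. After y ≤ 15: [(72/17,15) (92/17,5) (11,5) (11,15)]
5. Canonical ring: [(72/17,15) (92/17,5) (11,5) (11,15)]

Clipped polygon: [(72/17,15) (92/17,5) (11,5) (11,15)]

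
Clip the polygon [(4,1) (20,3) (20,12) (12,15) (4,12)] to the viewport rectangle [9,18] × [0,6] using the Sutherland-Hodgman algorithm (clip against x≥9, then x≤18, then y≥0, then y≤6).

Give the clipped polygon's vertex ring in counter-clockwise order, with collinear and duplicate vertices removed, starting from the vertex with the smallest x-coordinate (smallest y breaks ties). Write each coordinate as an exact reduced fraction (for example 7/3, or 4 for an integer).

1. After x ≥ 9: [(9,13/8) (20,3) (20,12) (12,15) (9,111/8)]
2. After x ≤ 18: [(9,13/8) (18,11/4) (18,51/4) (12,15) (9,111/8)]
3. After y ≥ 0: [(9,13/8) (18,11/4) (18,51/4) (12,15) (9,111/8)]
4. After y ≤ 6: [(9,6) (9,13/8) (18,11/4) (18,6)]
5. Canonical ring: [(9,13/8) (18,11/4) (18,6) (9,6)]

Clipped polygon: [(9,13/8) (18,11/4) (18,6) (9,6)]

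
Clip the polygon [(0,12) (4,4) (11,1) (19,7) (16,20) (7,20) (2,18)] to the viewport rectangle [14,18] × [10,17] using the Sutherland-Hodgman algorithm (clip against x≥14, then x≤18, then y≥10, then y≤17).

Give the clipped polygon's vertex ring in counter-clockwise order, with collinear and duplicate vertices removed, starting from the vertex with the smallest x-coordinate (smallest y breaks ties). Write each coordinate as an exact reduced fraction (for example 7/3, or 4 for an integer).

Clipped polygon: [(14,10) (18,10) (18,34/3) (217/13,17) (14,17)]

1. After x ≥ 14: [(14,13/4) (19,7) (16,20) (14,20)]
2. After x ≤ 18: [(14,13/4) (18,25/4) (18,34/3) (16,20) (14,20)]
3. After y ≥ 10: [(14,10) (18,10) (18,34/3) (16,20) (14,20)]
4. After y ≤ 17: [(14,17) (14,10) (18,10) (18,34/3) (217/13,17)]
5. Canonical ring: [(14,10) (18,10) (18,34/3) (217/13,17) (14,17)]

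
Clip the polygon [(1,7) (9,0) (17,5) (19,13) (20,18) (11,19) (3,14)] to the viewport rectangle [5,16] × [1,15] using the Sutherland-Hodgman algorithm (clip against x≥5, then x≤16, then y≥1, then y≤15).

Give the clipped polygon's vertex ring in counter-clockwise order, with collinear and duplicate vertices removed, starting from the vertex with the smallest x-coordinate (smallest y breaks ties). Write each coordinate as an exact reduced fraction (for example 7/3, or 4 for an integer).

1. After x ≥ 5: [(5,7/2) (9,0) (17,5) (19,13) (20,18) (11,19) (5,61/4)]
2. After x ≤ 16: [(5,7/2) (9,0) (16,35/8) (16,166/9) (11,19) (5,61/4)]
3. After y ≥ 1: [(5,7/2) (55/7,1) (53/5,1) (16,35/8) (16,166/9) (11,19) (5,61/4)]
4. After y ≤ 15: [(5,15) (5,7/2) (55/7,1) (53/5,1) (16,35/8) (16,15)]
5. Canonical ring: [(5,7/2) (55/7,1) (53/5,1) (16,35/8) (16,15) (5,15)]

Clipped polygon: [(5,7/2) (55/7,1) (53/5,1) (16,35/8) (16,15) (5,15)]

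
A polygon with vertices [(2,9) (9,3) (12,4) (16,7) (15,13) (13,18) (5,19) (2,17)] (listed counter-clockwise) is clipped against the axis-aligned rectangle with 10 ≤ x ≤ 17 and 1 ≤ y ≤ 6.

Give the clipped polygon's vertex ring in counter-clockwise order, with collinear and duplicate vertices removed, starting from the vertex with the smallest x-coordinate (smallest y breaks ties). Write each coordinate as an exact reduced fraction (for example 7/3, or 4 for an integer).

1. After x ≥ 10: [(10,10/3) (12,4) (16,7) (15,13) (13,18) (10,147/8)]
2. After x ≤ 17: [(10,10/3) (12,4) (16,7) (15,13) (13,18) (10,147/8)]
3. After y ≥ 1: [(10,10/3) (12,4) (16,7) (15,13) (13,18) (10,147/8)]
4. After y ≤ 6: [(10,6) (10,10/3) (12,4) (44/3,6)]
5. Canonical ring: [(10,10/3) (12,4) (44/3,6) (10,6)]

Clipped polygon: [(10,10/3) (12,4) (44/3,6) (10,6)]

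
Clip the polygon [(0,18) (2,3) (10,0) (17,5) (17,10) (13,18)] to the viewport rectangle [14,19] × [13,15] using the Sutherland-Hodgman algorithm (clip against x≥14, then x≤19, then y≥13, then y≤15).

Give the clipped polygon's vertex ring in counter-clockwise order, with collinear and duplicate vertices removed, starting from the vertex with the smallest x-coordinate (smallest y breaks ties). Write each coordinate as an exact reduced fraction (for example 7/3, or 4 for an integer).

Clipped polygon: [(14,13) (31/2,13) (29/2,15) (14,15)]

1. After x ≥ 14: [(14,20/7) (17,5) (17,10) (14,16)]
2. After x ≤ 19: [(14,20/7) (17,5) (17,10) (14,16)]
3. After y ≥ 13: [(14,13) (31/2,13) (14,16)]
4. After y ≤ 15: [(14,15) (14,13) (31/2,13) (29/2,15)]
5. Canonical ring: [(14,13) (31/2,13) (29/2,15) (14,15)]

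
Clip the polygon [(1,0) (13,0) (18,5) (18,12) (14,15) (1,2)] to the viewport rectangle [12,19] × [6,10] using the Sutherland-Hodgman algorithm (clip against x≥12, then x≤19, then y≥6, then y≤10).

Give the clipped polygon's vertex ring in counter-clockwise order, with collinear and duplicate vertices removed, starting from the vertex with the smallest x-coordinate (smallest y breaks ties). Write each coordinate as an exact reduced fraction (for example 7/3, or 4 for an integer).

1. After x ≥ 12: [(12,0) (13,0) (18,5) (18,12) (14,15) (12,13)]
2. After x ≤ 19: [(12,0) (13,0) (18,5) (18,12) (14,15) (12,13)]
3. After y ≥ 6: [(12,6) (18,6) (18,12) (14,15) (12,13)]
4. After y ≤ 10: [(12,10) (12,6) (18,6) (18,10)]
5. Canonical ring: [(12,6) (18,6) (18,10) (12,10)]

Clipped polygon: [(12,6) (18,6) (18,10) (12,10)]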